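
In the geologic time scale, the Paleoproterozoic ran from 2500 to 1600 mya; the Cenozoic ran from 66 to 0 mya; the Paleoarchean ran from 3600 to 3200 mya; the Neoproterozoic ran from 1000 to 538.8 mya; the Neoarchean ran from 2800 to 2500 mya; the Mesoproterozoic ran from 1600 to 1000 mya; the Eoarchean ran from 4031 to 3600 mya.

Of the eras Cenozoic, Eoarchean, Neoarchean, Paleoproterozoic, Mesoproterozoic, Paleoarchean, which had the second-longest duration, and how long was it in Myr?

Mesoproterozoic, 600 million years

Durations: Cenozoic 66; Eoarchean 431; Neoarchean 300; Paleoproterozoic 900; Mesoproterozoic 600; Paleoarchean 400 Myr.
Sorted longest-first: Paleoproterozoic (900), Mesoproterozoic (600), Eoarchean (431), Paleoarchean (400), Neoarchean (300), Cenozoic (66).
The second longest is Mesoproterozoic at 600 Myr.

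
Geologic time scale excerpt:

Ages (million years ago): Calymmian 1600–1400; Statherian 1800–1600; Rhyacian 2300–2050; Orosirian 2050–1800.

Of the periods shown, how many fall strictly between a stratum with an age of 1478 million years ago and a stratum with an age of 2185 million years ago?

2

2185 Ma sits inside the Rhyacian (2300–2050) and 1478 Ma inside the Calymmian (1600–1400); neither of those is wholly between the two dates.
The listed periods lying completely between them are Orosirian, Statherian — 2 in all.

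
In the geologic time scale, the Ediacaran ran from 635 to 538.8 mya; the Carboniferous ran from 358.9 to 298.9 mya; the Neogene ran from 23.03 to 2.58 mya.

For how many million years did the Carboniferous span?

60 million years

358.9 − 298.9 = 60 million years.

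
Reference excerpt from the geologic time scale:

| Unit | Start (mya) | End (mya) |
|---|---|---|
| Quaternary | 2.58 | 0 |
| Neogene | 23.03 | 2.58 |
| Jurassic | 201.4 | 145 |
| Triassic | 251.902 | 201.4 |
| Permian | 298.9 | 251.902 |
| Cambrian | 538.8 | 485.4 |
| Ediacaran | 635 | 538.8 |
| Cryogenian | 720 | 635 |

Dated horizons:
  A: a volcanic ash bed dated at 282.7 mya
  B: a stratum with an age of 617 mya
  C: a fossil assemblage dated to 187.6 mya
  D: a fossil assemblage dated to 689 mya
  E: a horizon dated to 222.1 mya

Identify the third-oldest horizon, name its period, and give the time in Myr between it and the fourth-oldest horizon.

Sorted oldest-first by Ma: D (689), B (617), A (282.7), E (222.1), C (187.6).
The third oldest is A at 282.7 Ma, which lies in 298.9–251.902 Ma: the Permian.
The fourth oldest is E at 222.1 Ma; separation = |282.7 − 222.1| = 60.6 Myr.

A, in the Permian; 60.6 million years to E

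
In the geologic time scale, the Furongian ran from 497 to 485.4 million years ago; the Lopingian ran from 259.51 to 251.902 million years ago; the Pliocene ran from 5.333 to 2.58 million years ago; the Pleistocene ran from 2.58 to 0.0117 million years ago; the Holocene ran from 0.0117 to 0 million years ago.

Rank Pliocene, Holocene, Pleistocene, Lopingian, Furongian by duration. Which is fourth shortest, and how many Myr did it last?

Lopingian, 7.608 million years

Start − end for each: Pliocene 5.333 − 2.58 = 2.753; Holocene 0.0117 − 0 = 0.0117; Pleistocene 2.58 − 0.0117 = 2.5683; Lopingian 259.51 − 251.902 = 7.608; Furongian 497 − 485.4 = 11.6.
Ranking these from shortest: Holocene < Pleistocene < Pliocene < Lopingian < Furongian.
Position 4 in that ranking is Lopingian, which lasted 7.608 Myr.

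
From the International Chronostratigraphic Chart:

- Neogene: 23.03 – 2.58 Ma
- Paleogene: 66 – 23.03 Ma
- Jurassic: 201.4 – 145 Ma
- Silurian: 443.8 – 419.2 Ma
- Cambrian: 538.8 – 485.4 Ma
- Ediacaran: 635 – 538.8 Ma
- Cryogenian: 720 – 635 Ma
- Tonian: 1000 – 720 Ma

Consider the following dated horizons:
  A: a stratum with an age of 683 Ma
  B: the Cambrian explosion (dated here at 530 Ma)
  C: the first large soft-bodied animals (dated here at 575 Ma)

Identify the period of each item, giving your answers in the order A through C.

A — Cryogenian; B — Cambrian; C — Ediacaran

Match each age against the start–end ranges in the excerpt: A = 683 Ma → Cryogenian (720–635); B = 530 Ma → Cambrian (538.8–485.4); C = 575 Ma → Ediacaran (635–538.8).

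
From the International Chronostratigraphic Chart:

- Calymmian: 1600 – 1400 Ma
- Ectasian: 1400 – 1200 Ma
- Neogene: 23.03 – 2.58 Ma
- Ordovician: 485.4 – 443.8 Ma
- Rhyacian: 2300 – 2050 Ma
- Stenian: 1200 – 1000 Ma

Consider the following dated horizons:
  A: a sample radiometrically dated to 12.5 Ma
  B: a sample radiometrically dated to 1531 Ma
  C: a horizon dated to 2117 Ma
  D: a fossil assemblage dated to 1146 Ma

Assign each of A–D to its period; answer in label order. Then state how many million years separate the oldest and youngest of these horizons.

A — Neogene; B — Calymmian; C — Rhyacian; D — Stenian; span 2104.5 million years

Match each age against the start–end ranges in the excerpt: A = 12.5 Ma → Neogene (23.03–2.58); B = 1531 Ma → Calymmian (1600–1400); C = 2117 Ma → Rhyacian (2300–2050); D = 1146 Ma → Stenian (1200–1000).
The largest age is 2117 Ma and the smallest is 12.5 Ma; their difference is 2104.5 Myr.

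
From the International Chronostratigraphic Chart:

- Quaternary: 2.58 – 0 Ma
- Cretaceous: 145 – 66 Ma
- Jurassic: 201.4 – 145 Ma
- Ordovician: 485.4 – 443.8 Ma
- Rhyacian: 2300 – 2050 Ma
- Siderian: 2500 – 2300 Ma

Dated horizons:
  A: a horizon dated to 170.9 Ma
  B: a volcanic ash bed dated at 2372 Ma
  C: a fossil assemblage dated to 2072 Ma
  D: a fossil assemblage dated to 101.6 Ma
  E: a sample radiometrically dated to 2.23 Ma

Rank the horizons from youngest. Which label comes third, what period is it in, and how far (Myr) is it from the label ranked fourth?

A, in the Jurassic; 1901.1 million years to C

Smaller Ma means younger, so youngest first: E 2.23 < D 101.6 < A 170.9 < C 2072 < B 2372.
Counting 3 along gives A (170.9 Ma); the excerpt puts that inside the Jurassic, 201.4–145 Ma.
Next in line is C (2072 Ma), and 2072 − 170.9 = 1901.1 Myr.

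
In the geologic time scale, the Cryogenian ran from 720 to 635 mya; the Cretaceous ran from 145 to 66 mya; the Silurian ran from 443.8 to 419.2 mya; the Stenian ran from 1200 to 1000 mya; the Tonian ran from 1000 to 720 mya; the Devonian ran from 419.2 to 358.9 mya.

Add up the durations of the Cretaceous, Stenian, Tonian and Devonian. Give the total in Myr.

619.3 million years

Each duration: Cretaceous = 79; Stenian = 200; Tonian = 280; Devonian = 60.3.
Sum: 79 + 200 + 280 + 60.3 = 619.3 Myr.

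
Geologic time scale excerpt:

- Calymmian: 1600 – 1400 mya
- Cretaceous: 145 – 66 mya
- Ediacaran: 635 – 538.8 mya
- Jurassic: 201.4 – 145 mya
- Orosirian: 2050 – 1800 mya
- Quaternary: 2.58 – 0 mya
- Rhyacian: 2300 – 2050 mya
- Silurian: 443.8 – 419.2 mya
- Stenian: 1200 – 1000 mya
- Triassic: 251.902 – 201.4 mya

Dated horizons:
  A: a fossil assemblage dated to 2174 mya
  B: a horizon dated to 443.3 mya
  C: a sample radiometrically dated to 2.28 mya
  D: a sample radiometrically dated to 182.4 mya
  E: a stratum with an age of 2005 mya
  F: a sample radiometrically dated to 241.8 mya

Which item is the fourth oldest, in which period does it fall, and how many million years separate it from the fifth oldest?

F, in the Triassic; 59.4 million years to D

Sorted oldest-first by Ma: A (2174), E (2005), B (443.3), F (241.8), D (182.4), C (2.28).
The fourth oldest is F at 241.8 Ma, which lies in 251.902–201.4 Ma: the Triassic.
The fifth oldest is D at 182.4 Ma; separation = |241.8 − 182.4| = 59.4 Myr.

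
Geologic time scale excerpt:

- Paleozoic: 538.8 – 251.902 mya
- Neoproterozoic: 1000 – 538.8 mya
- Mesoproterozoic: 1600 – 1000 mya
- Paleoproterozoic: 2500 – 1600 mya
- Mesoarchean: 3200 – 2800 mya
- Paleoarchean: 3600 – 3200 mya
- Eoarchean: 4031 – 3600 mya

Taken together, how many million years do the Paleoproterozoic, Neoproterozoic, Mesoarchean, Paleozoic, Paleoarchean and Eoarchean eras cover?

Duration is start − end for each: (2500 − 1600) + (1000 − 538.8) + (3200 − 2800) + (538.8 − 251.902) + (3600 − 3200) + (4031 − 3600).
That is 900 + 461.2 + 400 + 286.898 + 400 + 431, which totals 2879.098 million years.

2879.098 million years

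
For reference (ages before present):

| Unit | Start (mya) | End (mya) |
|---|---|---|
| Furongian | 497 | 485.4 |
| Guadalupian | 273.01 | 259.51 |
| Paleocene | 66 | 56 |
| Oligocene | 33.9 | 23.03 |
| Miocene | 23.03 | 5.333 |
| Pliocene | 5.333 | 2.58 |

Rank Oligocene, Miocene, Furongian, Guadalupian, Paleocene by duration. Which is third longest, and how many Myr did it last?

Furongian, 11.6 million years

Start − end for each: Oligocene 33.9 − 23.03 = 10.87; Miocene 23.03 − 5.333 = 17.697; Furongian 497 − 485.4 = 11.6; Guadalupian 273.01 − 259.51 = 13.5; Paleocene 66 − 56 = 10.
Ranking these from longest: Miocene > Guadalupian > Furongian > Oligocene > Paleocene.
Position 3 in that ranking is Furongian, which lasted 11.6 Myr.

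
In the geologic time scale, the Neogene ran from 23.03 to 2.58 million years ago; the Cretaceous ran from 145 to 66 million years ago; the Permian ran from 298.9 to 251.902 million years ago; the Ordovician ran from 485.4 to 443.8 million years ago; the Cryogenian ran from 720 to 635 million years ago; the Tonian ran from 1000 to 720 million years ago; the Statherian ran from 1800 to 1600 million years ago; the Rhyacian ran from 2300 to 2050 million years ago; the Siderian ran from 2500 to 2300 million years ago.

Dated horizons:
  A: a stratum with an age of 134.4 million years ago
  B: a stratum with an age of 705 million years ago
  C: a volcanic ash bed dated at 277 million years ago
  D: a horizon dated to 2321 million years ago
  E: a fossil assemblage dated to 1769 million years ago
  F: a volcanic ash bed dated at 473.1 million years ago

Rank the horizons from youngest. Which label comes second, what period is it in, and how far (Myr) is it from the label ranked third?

C, in the Permian; 196.1 million years to F

Smaller Ma means younger, so youngest first: A 134.4 < C 277 < F 473.1 < B 705 < E 1769 < D 2321.
Counting 2 along gives C (277 Ma); the excerpt puts that inside the Permian, 298.9–251.902 Ma.
Next in line is F (473.1 Ma), and 473.1 − 277 = 196.1 Myr.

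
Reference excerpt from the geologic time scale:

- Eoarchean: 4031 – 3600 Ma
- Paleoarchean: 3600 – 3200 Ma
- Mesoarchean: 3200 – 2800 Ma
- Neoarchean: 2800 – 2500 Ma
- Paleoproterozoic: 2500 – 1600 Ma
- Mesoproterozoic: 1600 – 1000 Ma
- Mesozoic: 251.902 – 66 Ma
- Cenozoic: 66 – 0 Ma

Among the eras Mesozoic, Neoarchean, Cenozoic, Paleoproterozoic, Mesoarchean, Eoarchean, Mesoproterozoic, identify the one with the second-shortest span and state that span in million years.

Durations: Mesozoic 185.902; Neoarchean 300; Cenozoic 66; Paleoproterozoic 900; Mesoarchean 400; Eoarchean 431; Mesoproterozoic 600 Myr.
Sorted shortest-first: Cenozoic (66), Mesozoic (185.902), Neoarchean (300), Mesoarchean (400), Eoarchean (431), Mesoproterozoic (600), Paleoproterozoic (900).
The second shortest is Mesozoic at 185.902 Myr.

Mesozoic, 185.902 million years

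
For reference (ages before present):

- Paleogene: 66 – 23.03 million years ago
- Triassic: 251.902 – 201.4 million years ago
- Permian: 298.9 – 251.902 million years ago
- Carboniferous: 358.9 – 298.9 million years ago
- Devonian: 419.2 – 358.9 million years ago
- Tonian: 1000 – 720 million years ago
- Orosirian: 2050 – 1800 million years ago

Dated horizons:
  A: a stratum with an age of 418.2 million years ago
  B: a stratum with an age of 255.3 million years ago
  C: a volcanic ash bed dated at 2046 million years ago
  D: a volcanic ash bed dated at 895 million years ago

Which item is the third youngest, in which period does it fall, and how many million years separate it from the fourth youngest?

D, in the Tonian; 1151 million years to C

Smaller Ma means younger, so youngest first: B 255.3 < A 418.2 < D 895 < C 2046.
Counting 3 along gives D (895 Ma); the excerpt puts that inside the Tonian, 1000–720 Ma.
Next in line is C (2046 Ma), and 2046 − 895 = 1151 Myr.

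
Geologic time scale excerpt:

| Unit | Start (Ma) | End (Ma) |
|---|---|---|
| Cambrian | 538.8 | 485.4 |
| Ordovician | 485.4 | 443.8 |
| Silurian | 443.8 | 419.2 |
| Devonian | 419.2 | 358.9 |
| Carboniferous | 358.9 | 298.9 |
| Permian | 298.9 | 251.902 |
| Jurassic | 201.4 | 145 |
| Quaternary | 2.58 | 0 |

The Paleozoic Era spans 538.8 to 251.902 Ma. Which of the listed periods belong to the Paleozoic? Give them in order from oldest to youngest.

Cambrian, Ordovician, Silurian, Devonian, Carboniferous, Permian

Periods with both bounds inside 538.8–251.902 Ma: Cambrian (538.8–485.4), Ordovician (485.4–443.8), Silurian (443.8–419.2), Devonian (419.2–358.9), Carboniferous (358.9–298.9), Permian (298.9–251.902).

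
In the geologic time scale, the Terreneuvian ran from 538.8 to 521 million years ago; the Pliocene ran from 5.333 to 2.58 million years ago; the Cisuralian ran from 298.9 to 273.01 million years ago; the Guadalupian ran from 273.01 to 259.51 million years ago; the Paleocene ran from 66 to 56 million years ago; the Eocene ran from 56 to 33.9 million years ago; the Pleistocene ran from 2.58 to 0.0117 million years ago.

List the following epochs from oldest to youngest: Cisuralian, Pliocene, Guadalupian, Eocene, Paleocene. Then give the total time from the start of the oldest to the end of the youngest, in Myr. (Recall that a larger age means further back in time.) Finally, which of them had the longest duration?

Cisuralian → Guadalupian → Paleocene → Eocene → Pliocene; total span 296.32 Myr; longest is Cisuralian

Start ages (Ma): Cisuralian 298.9, Guadalupian 273.01, Paleocene 66, Eocene 56, Pliocene 5.333.
Ordered oldest to youngest: Cisuralian, Guadalupian, Paleocene, Eocene, Pliocene.
Span = 298.9 − 2.58 = 296.32 Myr.
Durations: Paleocene 10, Guadalupian 13.5, Pliocene 2.753, Cisuralian 25.89, Eocene 22.1 → longest is Cisuralian (25.89 Myr).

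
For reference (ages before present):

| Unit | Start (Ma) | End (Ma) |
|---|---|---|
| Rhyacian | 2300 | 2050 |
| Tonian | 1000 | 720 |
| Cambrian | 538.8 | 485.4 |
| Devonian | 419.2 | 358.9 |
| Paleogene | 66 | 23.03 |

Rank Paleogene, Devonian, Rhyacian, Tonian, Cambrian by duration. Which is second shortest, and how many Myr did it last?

Cambrian, 53.4 million years

Durations: Paleogene 42.97; Devonian 60.3; Rhyacian 250; Tonian 280; Cambrian 53.4 Myr.
Sorted shortest-first: Paleogene (42.97), Cambrian (53.4), Devonian (60.3), Rhyacian (250), Tonian (280).
The second shortest is Cambrian at 53.4 Myr.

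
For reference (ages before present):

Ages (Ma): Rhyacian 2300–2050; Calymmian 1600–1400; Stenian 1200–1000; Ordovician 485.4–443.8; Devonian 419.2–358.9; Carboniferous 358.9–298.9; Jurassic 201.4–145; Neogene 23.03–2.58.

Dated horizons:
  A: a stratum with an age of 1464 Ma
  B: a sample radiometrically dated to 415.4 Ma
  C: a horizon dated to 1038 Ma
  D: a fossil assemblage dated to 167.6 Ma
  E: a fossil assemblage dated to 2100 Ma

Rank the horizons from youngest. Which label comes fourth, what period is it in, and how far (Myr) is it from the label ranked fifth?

Smaller Ma means younger, so youngest first: D 167.6 < B 415.4 < C 1038 < A 1464 < E 2100.
Counting 4 along gives A (1464 Ma); the excerpt puts that inside the Calymmian, 1600–1400 Ma.
Next in line is E (2100 Ma), and 2100 − 1464 = 636 Myr.

A, in the Calymmian; 636 million years to E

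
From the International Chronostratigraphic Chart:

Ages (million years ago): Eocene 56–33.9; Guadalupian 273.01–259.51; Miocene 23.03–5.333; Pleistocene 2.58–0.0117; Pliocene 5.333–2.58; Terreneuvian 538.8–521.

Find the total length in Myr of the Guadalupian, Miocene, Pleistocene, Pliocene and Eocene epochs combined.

Each duration: Guadalupian = 13.5; Miocene = 17.697; Pleistocene = 2.5683; Pliocene = 2.753; Eocene = 22.1.
Sum: 13.5 + 17.697 + 2.5683 + 2.753 + 22.1 = 58.6183 Myr.

58.6183 million years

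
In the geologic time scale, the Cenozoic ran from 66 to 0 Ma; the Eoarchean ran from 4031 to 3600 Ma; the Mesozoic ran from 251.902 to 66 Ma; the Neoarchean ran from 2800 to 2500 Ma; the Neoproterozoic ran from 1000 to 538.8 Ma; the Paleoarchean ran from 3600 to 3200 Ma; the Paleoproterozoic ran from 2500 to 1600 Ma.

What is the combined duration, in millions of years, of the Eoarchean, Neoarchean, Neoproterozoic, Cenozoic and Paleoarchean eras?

Duration is start − end for each: (4031 − 3600) + (2800 − 2500) + (1000 − 538.8) + (66 − 0) + (3600 − 3200).
That is 431 + 300 + 461.2 + 66 + 400, which totals 1658.2 million years.

1658.2 million years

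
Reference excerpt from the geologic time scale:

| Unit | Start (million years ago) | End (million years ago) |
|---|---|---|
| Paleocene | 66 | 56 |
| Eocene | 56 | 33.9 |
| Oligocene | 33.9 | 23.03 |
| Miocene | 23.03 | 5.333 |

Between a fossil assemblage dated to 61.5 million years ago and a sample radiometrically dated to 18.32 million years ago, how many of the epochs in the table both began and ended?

2

The older date is 61.5 Ma and the younger is 18.32 Ma.
Epochs with start < 61.5 and end > 18.32 Ma: Eocene (56–33.9), Oligocene (33.9–23.03).
That is 2 complete epochs.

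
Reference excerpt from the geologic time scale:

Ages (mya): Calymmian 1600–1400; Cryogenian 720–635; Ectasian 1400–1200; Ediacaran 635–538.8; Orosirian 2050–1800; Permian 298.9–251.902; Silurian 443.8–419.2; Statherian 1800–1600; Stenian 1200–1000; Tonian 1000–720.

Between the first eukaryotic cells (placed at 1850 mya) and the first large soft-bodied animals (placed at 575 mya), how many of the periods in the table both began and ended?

1850 Ma sits inside the Orosirian (2050–1800) and 575 Ma inside the Ediacaran (635–538.8); neither of those is wholly between the two dates.
The listed periods lying completely between them are Statherian, Calymmian, Ectasian, Stenian, Tonian, Cryogenian — 6 in all.

6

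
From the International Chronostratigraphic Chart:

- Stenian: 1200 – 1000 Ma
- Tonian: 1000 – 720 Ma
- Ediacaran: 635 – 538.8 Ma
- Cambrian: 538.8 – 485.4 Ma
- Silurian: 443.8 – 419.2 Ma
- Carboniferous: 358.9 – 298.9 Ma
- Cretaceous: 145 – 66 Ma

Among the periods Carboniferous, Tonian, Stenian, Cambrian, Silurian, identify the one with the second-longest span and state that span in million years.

Stenian, 200 million years

Durations: Carboniferous 60; Tonian 280; Stenian 200; Cambrian 53.4; Silurian 24.6 Myr.
Sorted longest-first: Tonian (280), Stenian (200), Carboniferous (60), Cambrian (53.4), Silurian (24.6).
The second longest is Stenian at 200 Myr.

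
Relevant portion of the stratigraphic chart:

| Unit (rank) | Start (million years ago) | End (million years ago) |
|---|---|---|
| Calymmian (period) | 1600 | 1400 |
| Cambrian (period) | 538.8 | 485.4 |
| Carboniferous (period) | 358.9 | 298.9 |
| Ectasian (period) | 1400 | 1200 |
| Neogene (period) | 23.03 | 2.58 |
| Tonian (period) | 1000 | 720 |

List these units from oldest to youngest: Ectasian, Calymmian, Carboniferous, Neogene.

Calymmian, Ectasian, Carboniferous, Neogene

Read off each span (Ma): Ectasian 1400–1200; Calymmian 1600–1400; Carboniferous 358.9–298.9; Neogene 23.03–2.58.
Larger Ma is older, so oldest→youngest is Calymmian, Ectasian, Carboniferous, Neogene.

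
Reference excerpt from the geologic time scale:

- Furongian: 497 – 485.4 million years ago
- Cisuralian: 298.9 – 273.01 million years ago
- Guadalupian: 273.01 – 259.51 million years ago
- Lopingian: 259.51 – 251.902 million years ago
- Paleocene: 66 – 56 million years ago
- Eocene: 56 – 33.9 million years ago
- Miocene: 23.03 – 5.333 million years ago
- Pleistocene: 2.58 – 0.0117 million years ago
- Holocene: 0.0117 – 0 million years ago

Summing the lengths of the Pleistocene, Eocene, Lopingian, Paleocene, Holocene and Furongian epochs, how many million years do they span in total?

Duration is start − end for each: (2.58 − 0.0117) + (56 − 33.9) + (259.51 − 251.902) + (66 − 56) + (0.0117 − 0) + (497 − 485.4).
That is 2.5683 + 22.1 + 7.608 + 10 + 0.0117 + 11.6, which totals 53.888 million years.

53.888 million years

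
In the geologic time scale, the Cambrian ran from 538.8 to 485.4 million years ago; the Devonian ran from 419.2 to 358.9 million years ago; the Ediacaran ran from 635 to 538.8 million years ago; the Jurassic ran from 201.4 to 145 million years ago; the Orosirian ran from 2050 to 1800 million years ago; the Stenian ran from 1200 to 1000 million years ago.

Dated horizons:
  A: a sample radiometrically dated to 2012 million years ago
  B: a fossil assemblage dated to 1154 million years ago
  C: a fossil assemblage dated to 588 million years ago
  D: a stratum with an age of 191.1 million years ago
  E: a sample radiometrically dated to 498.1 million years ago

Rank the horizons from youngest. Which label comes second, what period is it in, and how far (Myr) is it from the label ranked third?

E, in the Cambrian; 89.9 million years to C

Sorted youngest-first by Ma: D (191.1), E (498.1), C (588), B (1154), A (2012).
The second youngest is E at 498.1 Ma, which lies in 538.8–485.4 Ma: the Cambrian.
The third youngest is C at 588 Ma; separation = |498.1 − 588| = 89.9 Myr.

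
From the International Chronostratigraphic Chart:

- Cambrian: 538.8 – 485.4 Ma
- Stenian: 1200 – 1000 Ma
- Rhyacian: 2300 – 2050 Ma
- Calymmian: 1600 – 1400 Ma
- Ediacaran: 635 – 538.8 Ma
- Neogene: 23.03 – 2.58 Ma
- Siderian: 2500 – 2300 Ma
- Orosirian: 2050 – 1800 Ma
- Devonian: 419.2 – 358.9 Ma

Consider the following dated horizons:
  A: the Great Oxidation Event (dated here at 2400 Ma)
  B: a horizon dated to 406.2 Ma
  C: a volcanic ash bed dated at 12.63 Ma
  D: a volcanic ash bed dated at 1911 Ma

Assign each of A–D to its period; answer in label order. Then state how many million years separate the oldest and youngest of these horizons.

Match each age against the start–end ranges in the excerpt: A = 2400 Ma → Siderian (2500–2300); B = 406.2 Ma → Devonian (419.2–358.9); C = 12.63 Ma → Neogene (23.03–2.58); D = 1911 Ma → Orosirian (2050–1800).
The largest age is 2400 Ma and the smallest is 12.63 Ma; their difference is 2387.37 Myr.

A — Siderian; B — Devonian; C — Neogene; D — Orosirian; span 2387.37 million years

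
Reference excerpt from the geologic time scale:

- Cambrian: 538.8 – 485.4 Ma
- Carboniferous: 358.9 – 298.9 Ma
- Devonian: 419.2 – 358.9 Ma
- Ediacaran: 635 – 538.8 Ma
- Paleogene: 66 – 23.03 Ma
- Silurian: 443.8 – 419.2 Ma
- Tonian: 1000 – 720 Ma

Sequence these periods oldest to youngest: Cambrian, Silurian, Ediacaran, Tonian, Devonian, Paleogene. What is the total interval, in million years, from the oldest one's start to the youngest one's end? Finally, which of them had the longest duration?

From the excerpt: Cambrian 538.8–485.4; Silurian 443.8–419.2; Ediacaran 635–538.8; Tonian 1000–720; Devonian 419.2–358.9; Paleogene 66–23.03 (Ma).
Larger Ma is earlier, so the oldest is Tonian and the youngest is Paleogene; oldest to youngest: Tonian, Ediacaran, Cambrian, Silurian, Devonian, Paleogene.
Oldest start 1000 minus youngest end 23.03 gives 976.97 Myr overall.
Individual lengths (start − end): Tonian 280; Paleogene 42.97; Silurian 24.6; Devonian 60.3; Ediacaran 96.2; Cambrian 53.4. The largest is Tonian at 280 Myr.

Tonian → Ediacaran → Cambrian → Silurian → Devonian → Paleogene; total span 976.97 Myr; longest is Tonian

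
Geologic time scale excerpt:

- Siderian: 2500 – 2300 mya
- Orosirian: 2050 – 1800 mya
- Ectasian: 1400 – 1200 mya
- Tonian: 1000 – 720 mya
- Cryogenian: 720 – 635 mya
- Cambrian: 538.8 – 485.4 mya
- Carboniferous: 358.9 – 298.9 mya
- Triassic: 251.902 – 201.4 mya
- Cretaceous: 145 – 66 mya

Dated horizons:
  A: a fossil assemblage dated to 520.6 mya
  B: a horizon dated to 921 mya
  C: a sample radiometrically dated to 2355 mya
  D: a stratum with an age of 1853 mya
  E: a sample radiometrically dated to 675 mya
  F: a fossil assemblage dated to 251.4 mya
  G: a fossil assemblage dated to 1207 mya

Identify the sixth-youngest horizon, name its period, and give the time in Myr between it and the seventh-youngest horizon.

D, in the Orosirian; 502 million years to C

Smaller Ma means younger, so youngest first: F 251.4 < A 520.6 < E 675 < B 921 < G 1207 < D 1853 < C 2355.
Counting 6 along gives D (1853 Ma); the excerpt puts that inside the Orosirian, 2050–1800 Ma.
Next in line is C (2355 Ma), and 2355 − 1853 = 502 Myr.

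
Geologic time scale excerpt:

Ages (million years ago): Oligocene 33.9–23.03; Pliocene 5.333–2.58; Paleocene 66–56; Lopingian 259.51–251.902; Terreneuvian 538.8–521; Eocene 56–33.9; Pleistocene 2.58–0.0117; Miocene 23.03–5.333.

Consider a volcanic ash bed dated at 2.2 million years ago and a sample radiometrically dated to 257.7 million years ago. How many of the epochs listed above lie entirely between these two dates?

5

257.7 Ma sits inside the Lopingian (259.51–251.902) and 2.2 Ma inside the Pleistocene (2.58–0.0117); neither of those is wholly between the two dates.
The listed epochs lying completely between them are Paleocene, Eocene, Oligocene, Miocene, Pliocene — 5 in all.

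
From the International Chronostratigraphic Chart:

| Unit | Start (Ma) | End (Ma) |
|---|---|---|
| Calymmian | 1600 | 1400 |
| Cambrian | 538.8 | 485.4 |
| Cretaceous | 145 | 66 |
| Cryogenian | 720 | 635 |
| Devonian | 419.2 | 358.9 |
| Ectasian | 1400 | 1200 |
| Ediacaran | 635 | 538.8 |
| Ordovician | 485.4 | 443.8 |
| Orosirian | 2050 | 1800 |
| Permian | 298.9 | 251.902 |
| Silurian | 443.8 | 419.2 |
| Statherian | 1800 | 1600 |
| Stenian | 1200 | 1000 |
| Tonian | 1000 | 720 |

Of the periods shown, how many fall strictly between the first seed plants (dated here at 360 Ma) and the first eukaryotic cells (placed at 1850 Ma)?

10

1850 Ma sits inside the Orosirian (2050–1800) and 360 Ma inside the Devonian (419.2–358.9); neither of those is wholly between the two dates.
The listed periods lying completely between them are Statherian, Calymmian, Ectasian, Stenian, Tonian, Cryogenian, Ediacaran, Cambrian, Ordovician, Silurian — 10 in all.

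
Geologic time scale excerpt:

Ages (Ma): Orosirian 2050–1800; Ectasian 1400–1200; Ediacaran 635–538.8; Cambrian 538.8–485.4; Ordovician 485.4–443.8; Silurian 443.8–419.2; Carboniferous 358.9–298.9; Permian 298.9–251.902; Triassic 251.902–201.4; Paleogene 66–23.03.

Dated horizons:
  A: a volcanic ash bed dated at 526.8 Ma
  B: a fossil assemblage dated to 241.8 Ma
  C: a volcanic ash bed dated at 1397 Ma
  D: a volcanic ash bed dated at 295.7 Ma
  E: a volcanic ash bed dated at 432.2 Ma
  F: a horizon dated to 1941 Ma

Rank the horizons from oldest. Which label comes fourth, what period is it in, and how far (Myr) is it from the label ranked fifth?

Sorted oldest-first by Ma: F (1941), C (1397), A (526.8), E (432.2), D (295.7), B (241.8).
The fourth oldest is E at 432.2 Ma, which lies in 443.8–419.2 Ma: the Silurian.
The fifth oldest is D at 295.7 Ma; separation = |432.2 − 295.7| = 136.5 Myr.

E, in the Silurian; 136.5 million years to D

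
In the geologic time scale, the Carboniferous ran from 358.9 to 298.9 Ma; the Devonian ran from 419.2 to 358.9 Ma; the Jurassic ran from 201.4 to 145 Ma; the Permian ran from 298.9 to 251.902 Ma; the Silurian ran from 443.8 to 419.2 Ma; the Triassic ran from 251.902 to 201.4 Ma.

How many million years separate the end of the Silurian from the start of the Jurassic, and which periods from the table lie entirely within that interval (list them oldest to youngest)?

217.8 million years; Devonian, Carboniferous, Permian, Triassic

The Silurian closes at 419.2 Ma and the Jurassic opens at 201.4 Ma, so the interval is 419.2 − 201.4 = 217.8 Myr.
A period fits inside if it starts at or after 419.2 Ma and ends at or before 201.4 Ma; oldest first that gives Devonian, Carboniferous, Permian, Triassic.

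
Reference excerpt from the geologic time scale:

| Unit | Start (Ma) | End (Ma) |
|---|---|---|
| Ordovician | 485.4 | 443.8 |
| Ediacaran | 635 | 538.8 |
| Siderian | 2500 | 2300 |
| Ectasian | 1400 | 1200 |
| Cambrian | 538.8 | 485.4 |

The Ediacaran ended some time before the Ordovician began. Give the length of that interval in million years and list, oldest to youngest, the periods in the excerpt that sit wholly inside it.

The Ediacaran closes at 538.8 Ma and the Ordovician opens at 485.4 Ma, so the interval is 538.8 − 485.4 = 53.4 Myr.
A period fits inside if it starts at or after 538.8 Ma and ends at or before 485.4 Ma; oldest first that gives Cambrian.

53.4 million years; Cambrian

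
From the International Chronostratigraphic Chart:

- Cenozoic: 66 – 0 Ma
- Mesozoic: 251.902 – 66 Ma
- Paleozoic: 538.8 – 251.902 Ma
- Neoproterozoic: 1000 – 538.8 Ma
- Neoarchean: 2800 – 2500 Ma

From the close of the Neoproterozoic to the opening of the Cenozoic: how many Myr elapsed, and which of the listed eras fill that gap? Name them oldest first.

472.8 million years; Paleozoic, Mesozoic

The Neoproterozoic closes at 538.8 Ma and the Cenozoic opens at 66 Ma, so the interval is 538.8 − 66 = 472.8 Myr.
An era fits inside if it starts at or after 538.8 Ma and ends at or before 66 Ma; oldest first that gives Paleozoic, Mesozoic.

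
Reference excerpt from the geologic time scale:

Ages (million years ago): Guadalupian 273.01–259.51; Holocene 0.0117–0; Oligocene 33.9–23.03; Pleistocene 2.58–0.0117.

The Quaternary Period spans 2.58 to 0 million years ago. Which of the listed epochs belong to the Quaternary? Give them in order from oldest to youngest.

Pleistocene, Holocene

Epochs with both bounds inside 2.58–0 Ma: Pleistocene (2.58–0.0117), Holocene (0.0117–0).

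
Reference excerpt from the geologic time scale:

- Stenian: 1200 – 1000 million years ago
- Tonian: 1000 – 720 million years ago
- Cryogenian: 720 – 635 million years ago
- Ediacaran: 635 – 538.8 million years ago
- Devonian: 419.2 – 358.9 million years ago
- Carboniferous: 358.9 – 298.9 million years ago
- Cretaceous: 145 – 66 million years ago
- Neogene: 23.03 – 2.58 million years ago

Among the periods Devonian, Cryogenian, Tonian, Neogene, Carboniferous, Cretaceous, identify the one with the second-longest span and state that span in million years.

Cryogenian, 85 million years

Durations: Devonian 60.3; Cryogenian 85; Tonian 280; Neogene 20.45; Carboniferous 60; Cretaceous 79 Myr.
Sorted longest-first: Tonian (280), Cryogenian (85), Cretaceous (79), Devonian (60.3), Carboniferous (60), Neogene (20.45).
The second longest is Cryogenian at 85 Myr.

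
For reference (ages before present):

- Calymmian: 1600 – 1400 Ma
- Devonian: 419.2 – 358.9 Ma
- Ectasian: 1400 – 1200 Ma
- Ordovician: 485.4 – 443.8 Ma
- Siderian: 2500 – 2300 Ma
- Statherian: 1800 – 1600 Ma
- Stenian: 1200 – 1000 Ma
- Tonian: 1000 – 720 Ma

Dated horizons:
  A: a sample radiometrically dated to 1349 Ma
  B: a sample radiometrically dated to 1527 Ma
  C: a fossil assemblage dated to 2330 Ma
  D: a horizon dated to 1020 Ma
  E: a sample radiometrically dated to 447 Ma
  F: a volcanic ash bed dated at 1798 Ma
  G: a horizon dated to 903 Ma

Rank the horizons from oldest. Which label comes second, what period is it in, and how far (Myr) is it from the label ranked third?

Sorted oldest-first by Ma: C (2330), F (1798), B (1527), A (1349), D (1020), G (903), E (447).
The second oldest is F at 1798 Ma, which lies in 1800–1600 Ma: the Statherian.
The third oldest is B at 1527 Ma; separation = |1798 − 1527| = 271 Myr.

F, in the Statherian; 271 million years to B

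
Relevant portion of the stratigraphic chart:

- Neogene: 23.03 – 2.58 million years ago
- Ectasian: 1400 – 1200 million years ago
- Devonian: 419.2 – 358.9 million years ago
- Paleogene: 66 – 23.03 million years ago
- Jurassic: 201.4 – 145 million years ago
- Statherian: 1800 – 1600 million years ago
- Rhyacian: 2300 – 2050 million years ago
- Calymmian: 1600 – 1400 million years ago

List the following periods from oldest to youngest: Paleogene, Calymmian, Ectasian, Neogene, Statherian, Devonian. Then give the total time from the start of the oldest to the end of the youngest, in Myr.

Start ages (Ma): Statherian 1800, Calymmian 1600, Ectasian 1400, Devonian 419.2, Paleogene 66, Neogene 23.03.
Ordered oldest to youngest: Statherian, Calymmian, Ectasian, Devonian, Paleogene, Neogene.
Span = 1800 − 2.58 = 1797.42 Myr.

Statherian, Calymmian, Ectasian, Devonian, Paleogene, Neogene; total span 1797.42 Myr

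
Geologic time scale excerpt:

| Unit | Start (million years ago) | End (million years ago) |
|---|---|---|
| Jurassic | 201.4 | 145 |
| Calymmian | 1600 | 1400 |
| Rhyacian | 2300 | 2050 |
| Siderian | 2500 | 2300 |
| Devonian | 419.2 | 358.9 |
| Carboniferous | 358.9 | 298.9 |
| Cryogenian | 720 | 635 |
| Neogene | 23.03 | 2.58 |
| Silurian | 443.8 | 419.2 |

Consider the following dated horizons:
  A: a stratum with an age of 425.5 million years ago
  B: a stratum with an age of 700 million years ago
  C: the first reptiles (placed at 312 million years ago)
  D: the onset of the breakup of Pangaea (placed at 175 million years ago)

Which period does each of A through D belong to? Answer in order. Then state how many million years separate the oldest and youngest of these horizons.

A — Silurian; B — Cryogenian; C — Carboniferous; D — Jurassic; span 525 million years

A: 425.5 Ma lies in 443.8–419.2 Ma, so Silurian.
B: 700 Ma lies in 720–635 Ma, so Cryogenian.
C: 312 Ma lies in 358.9–298.9 Ma, so Carboniferous.
D: 175 Ma lies in 201.4–145 Ma, so Jurassic.
Oldest = 700 Ma, youngest = 175 Ma → span 525 Myr.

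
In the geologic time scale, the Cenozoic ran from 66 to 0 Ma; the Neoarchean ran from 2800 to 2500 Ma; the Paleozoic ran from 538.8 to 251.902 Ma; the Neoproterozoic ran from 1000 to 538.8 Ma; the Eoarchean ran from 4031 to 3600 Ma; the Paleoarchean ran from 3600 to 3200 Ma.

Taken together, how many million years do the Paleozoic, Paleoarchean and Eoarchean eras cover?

Each duration: Paleozoic = 286.898; Paleoarchean = 400; Eoarchean = 431.
Sum: 286.898 + 400 + 431 = 1117.898 Myr.

1117.898 million years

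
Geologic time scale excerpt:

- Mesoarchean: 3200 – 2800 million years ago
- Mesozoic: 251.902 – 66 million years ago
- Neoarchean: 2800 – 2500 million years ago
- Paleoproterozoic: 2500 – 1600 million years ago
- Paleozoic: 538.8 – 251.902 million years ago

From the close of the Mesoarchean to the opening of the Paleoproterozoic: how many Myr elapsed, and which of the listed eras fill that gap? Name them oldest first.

End of Mesoarchean = 2800 Ma; start of Paleoproterozoic = 2500 Ma.
Gap = 2800 − 2500 = 300 Myr.
Eras wholly inside 2800–2500 Ma: Neoarchean (2800–2500).

300 million years; Neoarchean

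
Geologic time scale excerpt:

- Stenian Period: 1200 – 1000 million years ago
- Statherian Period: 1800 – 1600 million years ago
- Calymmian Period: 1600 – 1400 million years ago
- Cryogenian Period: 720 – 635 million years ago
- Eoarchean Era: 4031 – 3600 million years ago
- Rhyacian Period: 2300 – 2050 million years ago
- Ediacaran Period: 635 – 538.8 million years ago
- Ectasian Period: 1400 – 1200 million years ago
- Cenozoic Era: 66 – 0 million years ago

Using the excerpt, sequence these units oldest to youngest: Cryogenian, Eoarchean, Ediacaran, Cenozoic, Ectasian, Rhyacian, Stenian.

Sorting by start age (descending Ma, since larger Ma = older): Eoarchean began 4031, Rhyacian began 2300, Ectasian began 1400, Stenian began 1200, Cryogenian began 720, Ediacaran began 635, Cenozoic began 66.

Eoarchean, Rhyacian, Ectasian, Stenian, Cryogenian, Ediacaran, Cenozoic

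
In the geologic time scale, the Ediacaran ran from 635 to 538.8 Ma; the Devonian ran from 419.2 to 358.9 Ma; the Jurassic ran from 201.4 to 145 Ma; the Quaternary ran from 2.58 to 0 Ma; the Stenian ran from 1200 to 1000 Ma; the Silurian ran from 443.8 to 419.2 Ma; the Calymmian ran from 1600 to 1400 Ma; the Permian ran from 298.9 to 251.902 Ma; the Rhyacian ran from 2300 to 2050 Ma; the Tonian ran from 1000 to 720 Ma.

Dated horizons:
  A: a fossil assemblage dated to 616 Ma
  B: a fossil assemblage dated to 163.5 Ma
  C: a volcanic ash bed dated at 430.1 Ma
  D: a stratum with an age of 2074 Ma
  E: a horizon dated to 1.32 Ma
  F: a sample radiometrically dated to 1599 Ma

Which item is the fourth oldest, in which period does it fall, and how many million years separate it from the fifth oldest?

Larger Ma means older, so oldest first: D 2074 > F 1599 > A 616 > C 430.1 > B 163.5 > E 1.32.
Counting 4 along gives C (430.1 Ma); the excerpt puts that inside the Silurian, 443.8–419.2 Ma.
Next in line is B (163.5 Ma), and 430.1 − 163.5 = 266.6 Myr.

C, in the Silurian; 266.6 million years to B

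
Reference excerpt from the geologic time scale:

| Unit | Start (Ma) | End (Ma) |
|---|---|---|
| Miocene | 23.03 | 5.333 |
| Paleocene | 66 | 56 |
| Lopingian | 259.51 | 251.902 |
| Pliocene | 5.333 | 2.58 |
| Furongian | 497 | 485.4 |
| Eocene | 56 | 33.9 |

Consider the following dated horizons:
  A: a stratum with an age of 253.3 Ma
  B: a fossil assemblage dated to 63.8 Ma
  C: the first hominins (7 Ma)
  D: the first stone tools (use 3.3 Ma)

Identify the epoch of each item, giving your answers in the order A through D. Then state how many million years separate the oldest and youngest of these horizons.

A: 253.3 Ma lies in 259.51–251.902 Ma, so Lopingian.
B: 63.8 Ma lies in 66–56 Ma, so Paleocene.
C: 7 Ma lies in 23.03–5.333 Ma, so Miocene.
D: 3.3 Ma lies in 5.333–2.58 Ma, so Pliocene.
Oldest = 253.3 Ma, youngest = 3.3 Ma → span 250 Myr.

A — Lopingian; B — Paleocene; C — Miocene; D — Pliocene; span 250 million years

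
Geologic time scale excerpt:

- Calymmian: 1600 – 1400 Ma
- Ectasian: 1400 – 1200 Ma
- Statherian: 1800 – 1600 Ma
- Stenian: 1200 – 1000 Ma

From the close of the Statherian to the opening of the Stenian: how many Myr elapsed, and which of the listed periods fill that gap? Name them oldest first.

End of Statherian = 1600 Ma; start of Stenian = 1200 Ma.
Gap = 1600 − 1200 = 400 Myr.
Periods wholly inside 1600–1200 Ma: Calymmian (1600–1400), Ectasian (1400–1200).

400 million years; Calymmian, Ectasian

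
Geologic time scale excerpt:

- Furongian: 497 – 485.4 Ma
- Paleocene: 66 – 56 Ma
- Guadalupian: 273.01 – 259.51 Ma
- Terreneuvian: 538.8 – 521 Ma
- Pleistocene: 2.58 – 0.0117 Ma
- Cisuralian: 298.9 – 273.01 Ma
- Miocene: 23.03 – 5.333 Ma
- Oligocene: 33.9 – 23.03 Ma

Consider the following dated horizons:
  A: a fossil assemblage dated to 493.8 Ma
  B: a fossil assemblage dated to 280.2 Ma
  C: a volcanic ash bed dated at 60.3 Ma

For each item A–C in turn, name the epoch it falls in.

A: 493.8 Ma lies in 497–485.4 Ma, so Furongian.
B: 280.2 Ma lies in 298.9–273.01 Ma, so Cisuralian.
C: 60.3 Ma lies in 66–56 Ma, so Paleocene.

A — Furongian; B — Cisuralian; C — Paleocene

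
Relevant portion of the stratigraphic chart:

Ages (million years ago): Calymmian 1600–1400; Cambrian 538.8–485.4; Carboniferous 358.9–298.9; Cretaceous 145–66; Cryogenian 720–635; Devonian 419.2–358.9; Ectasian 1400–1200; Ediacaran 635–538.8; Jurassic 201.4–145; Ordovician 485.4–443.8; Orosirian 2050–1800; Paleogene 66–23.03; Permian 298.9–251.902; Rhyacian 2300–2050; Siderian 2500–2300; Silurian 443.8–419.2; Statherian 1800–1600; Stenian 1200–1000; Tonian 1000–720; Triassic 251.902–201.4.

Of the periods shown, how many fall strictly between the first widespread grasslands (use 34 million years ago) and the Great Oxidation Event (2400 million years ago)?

2400 Ma sits inside the Siderian (2500–2300) and 34 Ma inside the Paleogene (66–23.03); neither of those is wholly between the two dates.
The listed periods lying completely between them are Rhyacian, Orosirian, Statherian, Calymmian, Ectasian, Stenian, Tonian, Cryogenian, Ediacaran, Cambrian, Ordovician, Silurian, Devonian, Carboniferous, Permian, Triassic, Jurassic, Cretaceous — 18 in all.

18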